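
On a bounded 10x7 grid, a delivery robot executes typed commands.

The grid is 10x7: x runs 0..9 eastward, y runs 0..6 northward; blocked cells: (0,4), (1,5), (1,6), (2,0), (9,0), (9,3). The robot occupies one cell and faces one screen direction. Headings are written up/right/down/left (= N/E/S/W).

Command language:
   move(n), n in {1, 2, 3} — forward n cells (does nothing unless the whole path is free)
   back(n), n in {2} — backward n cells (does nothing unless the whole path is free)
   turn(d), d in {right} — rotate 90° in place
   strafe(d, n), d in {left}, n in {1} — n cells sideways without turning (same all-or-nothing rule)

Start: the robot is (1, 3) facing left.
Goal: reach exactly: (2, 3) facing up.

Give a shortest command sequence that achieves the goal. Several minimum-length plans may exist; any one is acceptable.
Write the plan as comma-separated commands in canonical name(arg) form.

move(1), back(2), turn(right)

initial: (1, 3) facing left
step 1 (move(1)): (0, 3) facing left
step 2 (back(2)): (2, 3) facing left
step 3 (turn(right)): (2, 3) facing up
minimal: 3 command(s), checked below 3.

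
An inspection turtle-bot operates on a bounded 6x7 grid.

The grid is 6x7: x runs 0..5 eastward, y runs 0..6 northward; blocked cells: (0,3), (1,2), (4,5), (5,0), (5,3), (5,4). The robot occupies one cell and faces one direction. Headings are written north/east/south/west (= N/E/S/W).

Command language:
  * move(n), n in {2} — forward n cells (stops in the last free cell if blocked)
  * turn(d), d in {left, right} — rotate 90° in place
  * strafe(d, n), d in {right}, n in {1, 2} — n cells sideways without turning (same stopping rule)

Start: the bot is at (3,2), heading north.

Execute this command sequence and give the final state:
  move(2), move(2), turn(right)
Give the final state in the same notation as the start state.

t0: at (3,2), heading north
t=1 move(2) ⇒ at (3,4), heading north
t=2 move(2) ⇒ at (3,6), heading north
t=3 turn(right) ⇒ at (3,6), heading east

at (3,6), heading east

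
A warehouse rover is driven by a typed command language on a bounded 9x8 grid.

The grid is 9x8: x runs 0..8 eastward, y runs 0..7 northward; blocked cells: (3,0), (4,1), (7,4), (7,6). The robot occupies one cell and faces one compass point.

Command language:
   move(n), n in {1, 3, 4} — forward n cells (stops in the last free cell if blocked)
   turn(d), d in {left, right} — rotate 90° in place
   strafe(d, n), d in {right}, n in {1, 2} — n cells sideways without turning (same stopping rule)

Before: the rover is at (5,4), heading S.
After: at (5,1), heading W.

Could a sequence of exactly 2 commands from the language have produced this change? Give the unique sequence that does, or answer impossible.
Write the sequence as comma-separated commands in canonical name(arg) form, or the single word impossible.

move(3), turn(right)

key: order matters: swapping move(3) and turn(right) lands elsewhere
from: at (5,4), heading S
t=1 move(3) ⇒ at (5,1), heading S
t=2 turn(right) ⇒ at (5,1), heading W
no rival 2-sequence matches.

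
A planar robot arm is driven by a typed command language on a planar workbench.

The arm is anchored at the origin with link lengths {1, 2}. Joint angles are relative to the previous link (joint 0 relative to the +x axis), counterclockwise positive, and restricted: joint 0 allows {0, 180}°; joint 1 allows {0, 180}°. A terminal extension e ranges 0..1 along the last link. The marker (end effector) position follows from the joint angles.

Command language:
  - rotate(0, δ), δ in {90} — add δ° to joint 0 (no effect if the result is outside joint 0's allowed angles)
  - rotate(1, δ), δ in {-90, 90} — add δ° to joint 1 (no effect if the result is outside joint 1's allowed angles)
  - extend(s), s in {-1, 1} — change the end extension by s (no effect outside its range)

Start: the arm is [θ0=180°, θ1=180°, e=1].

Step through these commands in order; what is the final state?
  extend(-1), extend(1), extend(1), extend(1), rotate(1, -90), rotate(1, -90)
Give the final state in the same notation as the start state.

initial: [θ0=180°, θ1=180°, e=1]
t=1 extend(-1) ⇒ [θ0=180°, θ1=180°, e=0]
t=2 extend(1) ⇒ [θ0=180°, θ1=180°, e=1]
t=3 extend(1) ⇒ [θ0=180°, θ1=180°, e=1]
t=4 extend(1) ⇒ [θ0=180°, θ1=180°, e=1]
t=5 rotate(1, -90) ⇒ [θ0=180°, θ1=180°, e=1]
t=6 rotate(1, -90) ⇒ [θ0=180°, θ1=180°, e=1]

[θ0=180°, θ1=180°, e=1]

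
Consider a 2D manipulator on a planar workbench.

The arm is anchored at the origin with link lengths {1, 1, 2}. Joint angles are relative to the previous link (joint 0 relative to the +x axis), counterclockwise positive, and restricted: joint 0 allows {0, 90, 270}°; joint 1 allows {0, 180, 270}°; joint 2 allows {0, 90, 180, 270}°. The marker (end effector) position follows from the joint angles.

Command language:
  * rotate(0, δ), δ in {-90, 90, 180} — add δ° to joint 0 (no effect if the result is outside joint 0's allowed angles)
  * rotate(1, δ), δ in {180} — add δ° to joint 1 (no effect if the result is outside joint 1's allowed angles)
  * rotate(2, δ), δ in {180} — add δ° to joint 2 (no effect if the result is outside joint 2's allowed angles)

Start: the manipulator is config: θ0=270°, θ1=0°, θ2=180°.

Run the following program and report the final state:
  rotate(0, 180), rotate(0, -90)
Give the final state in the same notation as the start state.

config: θ0=0°, θ1=0°, θ2=180°

from: config: θ0=270°, θ1=0°, θ2=180°
[1] after rotate(0, 180): config: θ0=90°, θ1=0°, θ2=180°
[2] after rotate(0, -90): config: θ0=0°, θ1=0°, θ2=180°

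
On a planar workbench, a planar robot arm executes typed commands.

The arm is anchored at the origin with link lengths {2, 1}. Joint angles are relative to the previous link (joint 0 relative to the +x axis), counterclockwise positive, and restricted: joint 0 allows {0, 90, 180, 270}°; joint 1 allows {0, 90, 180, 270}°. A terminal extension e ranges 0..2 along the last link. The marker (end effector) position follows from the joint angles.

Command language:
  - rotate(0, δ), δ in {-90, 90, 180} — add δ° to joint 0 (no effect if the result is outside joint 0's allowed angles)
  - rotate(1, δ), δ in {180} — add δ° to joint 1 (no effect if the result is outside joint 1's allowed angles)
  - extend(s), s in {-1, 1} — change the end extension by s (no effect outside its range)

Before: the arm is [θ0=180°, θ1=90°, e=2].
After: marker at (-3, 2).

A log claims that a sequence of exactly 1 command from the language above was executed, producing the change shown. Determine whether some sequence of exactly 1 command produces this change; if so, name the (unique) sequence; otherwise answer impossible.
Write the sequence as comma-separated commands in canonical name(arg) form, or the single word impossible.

rotate(0, -90)

t0: [θ0=180°, θ1=90°, e=2]
step 1 (rotate(0, -90)): [θ0=90°, θ1=90°, e=2]
uniquely the one of 6 1-step routes that fits.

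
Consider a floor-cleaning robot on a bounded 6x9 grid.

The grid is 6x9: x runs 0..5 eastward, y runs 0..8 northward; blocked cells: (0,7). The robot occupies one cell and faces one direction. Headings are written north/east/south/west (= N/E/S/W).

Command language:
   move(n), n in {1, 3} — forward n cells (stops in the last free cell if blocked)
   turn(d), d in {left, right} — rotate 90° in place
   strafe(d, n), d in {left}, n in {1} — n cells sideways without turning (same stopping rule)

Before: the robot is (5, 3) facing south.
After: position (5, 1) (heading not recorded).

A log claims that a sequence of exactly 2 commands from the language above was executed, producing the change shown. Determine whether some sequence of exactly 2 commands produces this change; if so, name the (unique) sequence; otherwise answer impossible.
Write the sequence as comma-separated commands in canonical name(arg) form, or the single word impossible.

initial: (5, 3) facing south
step 1 (move(1)): (5, 2) facing south
step 2 (move(1)): (5, 1) facing south
uniquely the one of 25 2-step routes that fits.

move(1), move(1)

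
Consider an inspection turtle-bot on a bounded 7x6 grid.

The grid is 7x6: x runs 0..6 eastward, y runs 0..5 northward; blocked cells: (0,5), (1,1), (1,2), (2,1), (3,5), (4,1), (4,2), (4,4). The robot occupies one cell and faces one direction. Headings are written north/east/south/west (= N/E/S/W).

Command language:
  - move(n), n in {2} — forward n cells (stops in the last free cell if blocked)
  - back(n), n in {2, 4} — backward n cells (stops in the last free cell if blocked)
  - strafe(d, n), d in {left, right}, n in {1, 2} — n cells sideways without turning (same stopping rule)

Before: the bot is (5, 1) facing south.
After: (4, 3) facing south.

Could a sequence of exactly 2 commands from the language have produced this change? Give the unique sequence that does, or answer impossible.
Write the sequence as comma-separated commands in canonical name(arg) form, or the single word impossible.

key: order matters: swapping back(2) and strafe(right, 1) lands elsewhere
t0: (5, 1) facing south
1. back(2) → (5, 3) facing south
2. strafe(right, 1) → (4, 3) facing south
no rival 2-sequence matches.

back(2), strafe(right, 1)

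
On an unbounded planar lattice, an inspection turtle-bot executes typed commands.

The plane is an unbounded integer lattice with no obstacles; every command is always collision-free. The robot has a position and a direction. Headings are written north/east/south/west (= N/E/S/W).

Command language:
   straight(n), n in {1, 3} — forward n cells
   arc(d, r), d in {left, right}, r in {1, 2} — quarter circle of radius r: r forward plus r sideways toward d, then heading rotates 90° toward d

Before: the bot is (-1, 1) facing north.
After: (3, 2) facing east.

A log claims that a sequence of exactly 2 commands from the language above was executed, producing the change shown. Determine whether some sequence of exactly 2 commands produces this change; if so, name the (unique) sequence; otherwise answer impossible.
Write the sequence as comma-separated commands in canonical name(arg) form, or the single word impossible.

key: cell and facing (now E) both changed — the 2 commands mix motion and turning
initial: (-1, 1) facing north
t=1 arc(right, 1) ⇒ (0, 2) facing east
t=2 straight(3) ⇒ (3, 2) facing east
uniquely the one of 36 2-step routes that fits.

arc(right, 1), straight(3)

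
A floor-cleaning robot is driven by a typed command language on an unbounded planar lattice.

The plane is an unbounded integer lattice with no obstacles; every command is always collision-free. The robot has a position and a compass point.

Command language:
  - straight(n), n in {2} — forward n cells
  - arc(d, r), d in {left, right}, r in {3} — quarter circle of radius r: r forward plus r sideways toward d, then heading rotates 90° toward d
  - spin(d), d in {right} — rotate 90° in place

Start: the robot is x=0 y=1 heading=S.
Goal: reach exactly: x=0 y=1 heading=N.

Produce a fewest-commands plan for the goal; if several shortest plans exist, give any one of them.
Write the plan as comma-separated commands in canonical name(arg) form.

begin: x=0 y=1 heading=S
t=1 spin(right) ⇒ x=0 y=1 heading=W
t=2 spin(right) ⇒ x=0 y=1 heading=N
shorter routes all fall short; 2 is best.

spin(right), spin(right)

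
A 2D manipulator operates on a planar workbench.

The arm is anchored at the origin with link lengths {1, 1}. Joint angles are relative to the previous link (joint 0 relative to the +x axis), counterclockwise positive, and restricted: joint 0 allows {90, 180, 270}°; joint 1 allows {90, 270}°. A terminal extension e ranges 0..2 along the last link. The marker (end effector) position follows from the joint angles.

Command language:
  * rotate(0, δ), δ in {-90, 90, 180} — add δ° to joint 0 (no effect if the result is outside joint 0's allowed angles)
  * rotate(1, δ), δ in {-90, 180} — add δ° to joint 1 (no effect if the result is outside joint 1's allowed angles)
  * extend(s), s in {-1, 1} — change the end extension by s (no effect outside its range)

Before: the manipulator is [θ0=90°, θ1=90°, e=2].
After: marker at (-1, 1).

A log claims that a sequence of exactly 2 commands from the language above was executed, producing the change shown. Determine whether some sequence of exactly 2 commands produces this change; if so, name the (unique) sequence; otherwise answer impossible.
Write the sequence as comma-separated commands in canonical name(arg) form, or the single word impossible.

t0: [θ0=90°, θ1=90°, e=2]
1. extend(-1) → [θ0=90°, θ1=90°, e=1]
2. extend(-1) → [θ0=90°, θ1=90°, e=0]
uniquely the one of 49 2-step routes that fits.

extend(-1), extend(-1)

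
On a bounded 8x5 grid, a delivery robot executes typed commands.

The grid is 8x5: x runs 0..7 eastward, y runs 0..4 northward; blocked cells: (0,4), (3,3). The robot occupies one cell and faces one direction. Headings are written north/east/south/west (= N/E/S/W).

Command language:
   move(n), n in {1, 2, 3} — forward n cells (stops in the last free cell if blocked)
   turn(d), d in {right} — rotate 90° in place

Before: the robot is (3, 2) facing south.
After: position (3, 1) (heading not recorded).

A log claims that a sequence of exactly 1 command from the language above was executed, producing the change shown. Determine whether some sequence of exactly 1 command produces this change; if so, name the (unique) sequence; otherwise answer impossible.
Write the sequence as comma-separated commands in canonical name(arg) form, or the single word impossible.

from: (3, 2) facing south
t=1 move(1) ⇒ (3, 1) facing south
no other 1-command option fits: unique.

move(1)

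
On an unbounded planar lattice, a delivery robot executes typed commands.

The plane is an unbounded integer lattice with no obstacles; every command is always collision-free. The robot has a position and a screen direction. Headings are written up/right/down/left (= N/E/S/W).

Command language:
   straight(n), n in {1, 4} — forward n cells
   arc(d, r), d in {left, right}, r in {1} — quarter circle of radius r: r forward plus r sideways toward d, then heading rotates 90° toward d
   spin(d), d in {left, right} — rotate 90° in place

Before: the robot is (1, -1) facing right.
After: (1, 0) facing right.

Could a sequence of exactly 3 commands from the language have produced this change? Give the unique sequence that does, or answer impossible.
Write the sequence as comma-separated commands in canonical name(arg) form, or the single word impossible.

key: heading stays E — rotations cancel among the 3 commands
begin: (1, -1) facing right
t=1 spin(left) ⇒ (1, -1) facing up
t=2 straight(1) ⇒ (1, 0) facing up
t=3 spin(right) ⇒ (1, 0) facing right
uniquely the one of 216 3-step routes that fits.

spin(left), straight(1), spin(right)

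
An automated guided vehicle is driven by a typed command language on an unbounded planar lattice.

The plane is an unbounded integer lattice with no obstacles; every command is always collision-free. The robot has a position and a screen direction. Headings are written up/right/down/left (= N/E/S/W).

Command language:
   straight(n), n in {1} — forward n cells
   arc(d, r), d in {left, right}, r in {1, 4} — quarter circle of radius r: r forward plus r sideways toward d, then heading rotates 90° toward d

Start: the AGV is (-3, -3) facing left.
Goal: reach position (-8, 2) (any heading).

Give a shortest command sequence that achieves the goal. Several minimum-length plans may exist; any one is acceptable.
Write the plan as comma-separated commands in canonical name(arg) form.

arc(right, 1), arc(left, 4)

initial: (-3, -3) facing left
t=1 arc(right, 1) ⇒ (-4, -2) facing up
t=2 arc(left, 4) ⇒ (-8, 2) facing left
nothing shorter than 2 reaches the goal.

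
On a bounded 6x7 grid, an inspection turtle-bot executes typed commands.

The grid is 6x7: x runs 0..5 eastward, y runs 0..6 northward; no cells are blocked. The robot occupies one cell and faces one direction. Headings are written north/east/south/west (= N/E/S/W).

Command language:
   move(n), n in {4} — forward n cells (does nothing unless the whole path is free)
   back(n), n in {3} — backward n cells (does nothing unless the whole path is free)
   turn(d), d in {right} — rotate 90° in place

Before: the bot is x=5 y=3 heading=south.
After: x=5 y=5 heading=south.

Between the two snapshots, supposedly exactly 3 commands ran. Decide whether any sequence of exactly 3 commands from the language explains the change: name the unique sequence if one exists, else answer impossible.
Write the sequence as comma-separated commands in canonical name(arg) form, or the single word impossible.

key: heading stays S — no command in the sequence turns
from: x=5 y=3 heading=south
t=1 back(3) ⇒ x=5 y=6 heading=south
t=2 move(4) ⇒ x=5 y=2 heading=south
t=3 back(3) ⇒ x=5 y=5 heading=south
uniquely the one of 27 3-step routes that fits.

back(3), move(4), back(3)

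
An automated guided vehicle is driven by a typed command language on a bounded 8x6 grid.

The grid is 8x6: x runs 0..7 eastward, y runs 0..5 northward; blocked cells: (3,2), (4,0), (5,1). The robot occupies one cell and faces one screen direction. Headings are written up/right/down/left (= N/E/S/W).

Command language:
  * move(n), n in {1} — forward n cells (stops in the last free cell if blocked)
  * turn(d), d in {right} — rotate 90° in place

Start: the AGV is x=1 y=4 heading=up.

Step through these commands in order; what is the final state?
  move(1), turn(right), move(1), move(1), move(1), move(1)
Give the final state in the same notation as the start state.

begin: x=1 y=4 heading=up
[1] after move(1): x=1 y=5 heading=up
[2] after turn(right): x=1 y=5 heading=right
[3] after move(1): x=2 y=5 heading=right
[4] after move(1): x=3 y=5 heading=right
[5] after move(1): x=4 y=5 heading=right
[6] after move(1): x=5 y=5 heading=right

x=5 y=5 heading=right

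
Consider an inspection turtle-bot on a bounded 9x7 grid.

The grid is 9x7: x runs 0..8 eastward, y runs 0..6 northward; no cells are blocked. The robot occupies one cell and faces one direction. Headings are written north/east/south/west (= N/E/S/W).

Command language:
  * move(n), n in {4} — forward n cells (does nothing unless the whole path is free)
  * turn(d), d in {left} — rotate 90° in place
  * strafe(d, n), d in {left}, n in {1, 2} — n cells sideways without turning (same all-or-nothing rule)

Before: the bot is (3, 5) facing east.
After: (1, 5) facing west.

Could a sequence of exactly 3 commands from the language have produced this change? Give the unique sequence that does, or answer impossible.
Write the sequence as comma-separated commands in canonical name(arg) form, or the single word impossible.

turn(left), strafe(left, 2), turn(left)

key: position moved to (1,5) AND the heading swung to W — translation plus rotation needed
begin: (3, 5) facing east
[1] after turn(left): (3, 5) facing north
[2] after strafe(left, 2): (1, 5) facing north
[3] after turn(left): (1, 5) facing west
uniquely the one of 64 3-step routes that fits.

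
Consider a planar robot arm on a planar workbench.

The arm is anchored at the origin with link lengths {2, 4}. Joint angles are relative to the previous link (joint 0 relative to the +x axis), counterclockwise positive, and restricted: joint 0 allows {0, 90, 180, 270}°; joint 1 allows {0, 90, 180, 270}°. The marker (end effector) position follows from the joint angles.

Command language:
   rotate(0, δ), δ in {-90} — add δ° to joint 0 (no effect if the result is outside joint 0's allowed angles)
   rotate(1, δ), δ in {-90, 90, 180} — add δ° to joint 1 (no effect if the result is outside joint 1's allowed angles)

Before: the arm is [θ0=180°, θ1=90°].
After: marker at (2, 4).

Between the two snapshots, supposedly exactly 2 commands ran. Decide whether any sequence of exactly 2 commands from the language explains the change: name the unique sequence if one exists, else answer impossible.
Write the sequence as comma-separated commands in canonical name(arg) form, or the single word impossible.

rotate(0, -90), rotate(0, -90)

start: [θ0=180°, θ1=90°]
1. rotate(0, -90) → [θ0=90°, θ1=90°]
2. rotate(0, -90) → [θ0=0°, θ1=90°]
uniquely the one of 16 2-step routes that fits.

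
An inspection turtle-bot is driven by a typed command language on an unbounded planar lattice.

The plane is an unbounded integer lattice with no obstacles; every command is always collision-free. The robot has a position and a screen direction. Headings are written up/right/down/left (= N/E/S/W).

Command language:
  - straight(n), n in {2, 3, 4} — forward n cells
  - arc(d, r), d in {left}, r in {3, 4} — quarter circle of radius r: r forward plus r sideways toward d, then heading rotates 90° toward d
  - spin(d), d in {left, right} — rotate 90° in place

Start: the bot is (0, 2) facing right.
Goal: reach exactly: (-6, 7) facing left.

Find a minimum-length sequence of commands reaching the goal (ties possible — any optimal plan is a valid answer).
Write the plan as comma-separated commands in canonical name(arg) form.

spin(left), straight(2), arc(left, 3), straight(3)

begin: (0, 2) facing right
[1] after spin(left): (0, 2) facing up
[2] after straight(2): (0, 4) facing up
[3] after arc(left, 3): (-3, 7) facing left
[4] after straight(3): (-6, 7) facing left
no 3-step plan works, so 4 is optimal.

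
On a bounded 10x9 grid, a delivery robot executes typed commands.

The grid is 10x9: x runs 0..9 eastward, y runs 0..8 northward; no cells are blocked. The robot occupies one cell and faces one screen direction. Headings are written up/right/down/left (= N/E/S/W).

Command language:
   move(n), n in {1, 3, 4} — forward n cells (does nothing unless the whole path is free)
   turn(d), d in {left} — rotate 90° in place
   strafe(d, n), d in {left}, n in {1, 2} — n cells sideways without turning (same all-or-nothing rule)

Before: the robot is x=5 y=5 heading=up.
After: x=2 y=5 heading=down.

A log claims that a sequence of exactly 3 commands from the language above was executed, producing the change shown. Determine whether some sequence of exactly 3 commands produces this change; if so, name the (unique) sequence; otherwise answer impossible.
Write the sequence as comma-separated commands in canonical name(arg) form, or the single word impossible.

key: cell and facing (now S) both changed — the 3 commands mix motion and turning
t0: x=5 y=5 heading=up
step 1 (turn(left)): x=5 y=5 heading=left
step 2 (move(3)): x=2 y=5 heading=left
step 3 (turn(left)): x=2 y=5 heading=down
no other 3-command option fits: unique.

turn(left), move(3), turn(left)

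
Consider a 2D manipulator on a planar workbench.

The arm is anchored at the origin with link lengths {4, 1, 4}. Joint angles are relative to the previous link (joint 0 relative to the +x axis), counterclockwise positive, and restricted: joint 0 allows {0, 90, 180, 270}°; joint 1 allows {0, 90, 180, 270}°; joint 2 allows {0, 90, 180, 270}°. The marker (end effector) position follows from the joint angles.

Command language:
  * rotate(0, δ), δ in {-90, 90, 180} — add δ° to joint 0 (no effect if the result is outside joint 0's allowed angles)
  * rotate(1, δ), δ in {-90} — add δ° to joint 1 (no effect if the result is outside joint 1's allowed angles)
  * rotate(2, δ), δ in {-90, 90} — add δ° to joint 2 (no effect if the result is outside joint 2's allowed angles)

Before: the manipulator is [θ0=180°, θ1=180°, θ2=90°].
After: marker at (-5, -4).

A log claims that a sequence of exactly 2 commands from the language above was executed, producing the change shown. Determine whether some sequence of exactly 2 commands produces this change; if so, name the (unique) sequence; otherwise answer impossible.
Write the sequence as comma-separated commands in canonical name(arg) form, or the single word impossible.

start: [θ0=180°, θ1=180°, θ2=90°]
1. rotate(1, -90) → [θ0=180°, θ1=90°, θ2=90°]
2. rotate(1, -90) → [θ0=180°, θ1=0°, θ2=90°]
no rival 2-sequence matches.

rotate(1, -90), rotate(1, -90)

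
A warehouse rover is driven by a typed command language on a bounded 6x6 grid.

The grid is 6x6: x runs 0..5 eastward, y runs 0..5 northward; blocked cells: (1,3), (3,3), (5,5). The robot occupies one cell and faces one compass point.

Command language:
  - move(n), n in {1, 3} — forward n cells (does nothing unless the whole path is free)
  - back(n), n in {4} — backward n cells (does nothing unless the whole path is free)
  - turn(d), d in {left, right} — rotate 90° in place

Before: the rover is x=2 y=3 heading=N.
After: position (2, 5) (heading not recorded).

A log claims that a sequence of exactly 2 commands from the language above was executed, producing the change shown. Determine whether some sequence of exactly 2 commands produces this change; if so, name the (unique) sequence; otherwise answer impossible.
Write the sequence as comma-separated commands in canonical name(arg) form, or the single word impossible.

start: x=2 y=3 heading=N
step 1 (move(1)): x=2 y=4 heading=N
step 2 (move(1)): x=2 y=5 heading=N
all 25 alternatives checked — unique.

move(1), move(1)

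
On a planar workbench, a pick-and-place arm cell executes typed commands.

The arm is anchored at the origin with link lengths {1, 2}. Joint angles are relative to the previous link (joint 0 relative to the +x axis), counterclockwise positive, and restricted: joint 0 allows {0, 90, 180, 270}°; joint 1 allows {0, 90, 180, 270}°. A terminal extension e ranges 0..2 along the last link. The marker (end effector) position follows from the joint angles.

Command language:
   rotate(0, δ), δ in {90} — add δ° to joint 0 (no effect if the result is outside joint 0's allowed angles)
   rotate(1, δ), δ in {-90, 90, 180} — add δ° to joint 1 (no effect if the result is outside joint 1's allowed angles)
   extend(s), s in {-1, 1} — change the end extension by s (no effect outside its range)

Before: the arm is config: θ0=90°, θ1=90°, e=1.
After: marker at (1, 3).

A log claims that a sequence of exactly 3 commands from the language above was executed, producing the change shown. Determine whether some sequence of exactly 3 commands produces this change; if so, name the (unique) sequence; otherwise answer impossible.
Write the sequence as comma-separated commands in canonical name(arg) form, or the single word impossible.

rotate(0, 90), rotate(0, 90), rotate(0, 90)

from: config: θ0=90°, θ1=90°, e=1
step 1 (rotate(0, 90)): config: θ0=180°, θ1=90°, e=1
step 2 (rotate(0, 90)): config: θ0=270°, θ1=90°, e=1
step 3 (rotate(0, 90)): config: θ0=0°, θ1=90°, e=1
no other 3-command option fits: unique.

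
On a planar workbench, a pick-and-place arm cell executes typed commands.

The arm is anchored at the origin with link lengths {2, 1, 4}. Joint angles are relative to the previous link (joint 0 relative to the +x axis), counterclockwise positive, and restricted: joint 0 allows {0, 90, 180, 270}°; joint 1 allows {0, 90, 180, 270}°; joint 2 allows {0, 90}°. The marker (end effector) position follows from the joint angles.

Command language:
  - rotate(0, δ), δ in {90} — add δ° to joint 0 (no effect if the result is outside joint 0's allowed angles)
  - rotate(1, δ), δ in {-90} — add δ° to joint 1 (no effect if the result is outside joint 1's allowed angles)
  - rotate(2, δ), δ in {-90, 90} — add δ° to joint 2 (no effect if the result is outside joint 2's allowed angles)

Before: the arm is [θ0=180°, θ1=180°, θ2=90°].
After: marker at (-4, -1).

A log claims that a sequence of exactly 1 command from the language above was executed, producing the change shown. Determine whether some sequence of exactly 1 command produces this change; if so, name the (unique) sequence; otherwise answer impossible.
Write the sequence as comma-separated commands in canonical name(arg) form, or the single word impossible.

t0: [θ0=180°, θ1=180°, θ2=90°]
step 1 (rotate(0, 90)): [θ0=270°, θ1=180°, θ2=90°]
uniquely the one of 4 1-step routes that fits.

rotate(0, 90)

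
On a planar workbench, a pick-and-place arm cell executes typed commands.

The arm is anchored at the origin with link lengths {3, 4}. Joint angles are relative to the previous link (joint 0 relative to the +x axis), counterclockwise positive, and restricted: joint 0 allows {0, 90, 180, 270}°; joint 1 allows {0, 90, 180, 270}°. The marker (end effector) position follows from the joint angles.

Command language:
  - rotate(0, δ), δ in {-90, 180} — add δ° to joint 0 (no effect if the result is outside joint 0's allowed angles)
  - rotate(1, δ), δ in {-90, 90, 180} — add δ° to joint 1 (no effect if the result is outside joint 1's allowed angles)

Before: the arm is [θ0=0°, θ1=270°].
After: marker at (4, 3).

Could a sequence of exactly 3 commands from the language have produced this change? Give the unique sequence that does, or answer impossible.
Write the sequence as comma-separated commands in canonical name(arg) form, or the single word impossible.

start: [θ0=0°, θ1=270°]
[1] after rotate(0, -90): [θ0=270°, θ1=270°]
[2] after rotate(0, -90): [θ0=180°, θ1=270°]
[3] after rotate(0, -90): [θ0=90°, θ1=270°]
no other 3-command option fits: unique.

rotate(0, -90), rotate(0, -90), rotate(0, -90)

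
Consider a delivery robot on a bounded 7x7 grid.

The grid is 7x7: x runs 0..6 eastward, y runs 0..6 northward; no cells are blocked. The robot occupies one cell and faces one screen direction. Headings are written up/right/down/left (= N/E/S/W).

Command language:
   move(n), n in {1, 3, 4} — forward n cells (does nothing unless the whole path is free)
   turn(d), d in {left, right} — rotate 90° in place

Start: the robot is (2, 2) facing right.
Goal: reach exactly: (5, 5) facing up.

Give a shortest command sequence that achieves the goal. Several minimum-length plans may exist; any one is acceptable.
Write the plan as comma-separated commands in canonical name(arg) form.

initial: (2, 2) facing right
1. move(3) → (5, 2) facing right
2. turn(left) → (5, 2) facing up
3. move(3) → (5, 5) facing up
no 2-step plan works, so 3 is optimal.

move(3), turn(left), move(3)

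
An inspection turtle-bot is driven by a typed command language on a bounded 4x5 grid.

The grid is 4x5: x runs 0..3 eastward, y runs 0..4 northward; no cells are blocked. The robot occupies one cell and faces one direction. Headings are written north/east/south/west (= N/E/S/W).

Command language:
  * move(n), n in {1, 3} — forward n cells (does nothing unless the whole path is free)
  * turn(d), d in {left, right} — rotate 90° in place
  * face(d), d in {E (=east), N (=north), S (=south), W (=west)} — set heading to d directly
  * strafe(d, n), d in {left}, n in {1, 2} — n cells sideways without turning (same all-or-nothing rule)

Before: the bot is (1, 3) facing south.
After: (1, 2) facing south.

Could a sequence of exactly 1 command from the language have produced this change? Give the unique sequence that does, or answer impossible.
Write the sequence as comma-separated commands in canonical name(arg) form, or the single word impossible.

move(1)

key: heading stays S — the single command does not turn
initial: (1, 3) facing south
t=1 move(1) ⇒ (1, 2) facing south
all 10 alternatives checked — unique.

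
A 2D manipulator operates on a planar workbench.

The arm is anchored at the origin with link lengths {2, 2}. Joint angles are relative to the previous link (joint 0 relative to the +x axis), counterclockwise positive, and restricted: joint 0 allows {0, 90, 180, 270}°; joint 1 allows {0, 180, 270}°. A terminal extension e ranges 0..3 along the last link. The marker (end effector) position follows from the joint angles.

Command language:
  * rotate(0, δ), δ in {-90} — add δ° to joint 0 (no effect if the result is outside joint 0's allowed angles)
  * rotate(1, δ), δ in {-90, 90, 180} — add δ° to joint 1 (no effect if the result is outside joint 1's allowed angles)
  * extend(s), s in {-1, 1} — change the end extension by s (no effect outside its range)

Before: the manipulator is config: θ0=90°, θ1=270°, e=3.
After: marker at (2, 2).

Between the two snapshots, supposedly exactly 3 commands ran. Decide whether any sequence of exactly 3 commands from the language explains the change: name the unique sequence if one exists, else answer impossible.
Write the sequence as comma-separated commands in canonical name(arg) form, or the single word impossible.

extend(-1), extend(-1), extend(-1)

from: config: θ0=90°, θ1=270°, e=3
step 1 (extend(-1)): config: θ0=90°, θ1=270°, e=2
step 2 (extend(-1)): config: θ0=90°, θ1=270°, e=1
step 3 (extend(-1)): config: θ0=90°, θ1=270°, e=0
no other 3-command option fits: unique.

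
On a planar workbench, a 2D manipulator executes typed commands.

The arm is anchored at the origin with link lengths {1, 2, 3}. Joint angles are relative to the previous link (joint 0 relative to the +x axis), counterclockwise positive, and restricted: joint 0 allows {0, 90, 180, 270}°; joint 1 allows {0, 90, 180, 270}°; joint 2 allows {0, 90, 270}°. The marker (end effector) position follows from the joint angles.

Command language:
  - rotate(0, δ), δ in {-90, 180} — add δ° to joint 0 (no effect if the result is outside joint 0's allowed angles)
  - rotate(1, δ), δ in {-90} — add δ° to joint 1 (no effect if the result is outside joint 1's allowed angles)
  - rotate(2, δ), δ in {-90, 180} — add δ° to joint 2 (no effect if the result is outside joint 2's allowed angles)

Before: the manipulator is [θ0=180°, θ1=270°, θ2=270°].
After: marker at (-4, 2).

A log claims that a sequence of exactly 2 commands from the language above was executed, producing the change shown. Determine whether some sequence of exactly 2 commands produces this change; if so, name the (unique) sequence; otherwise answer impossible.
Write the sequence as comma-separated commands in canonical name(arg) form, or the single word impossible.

rotate(2, -90), rotate(2, 180)

key: order matters: swapping rotate(2, -90) and rotate(2, 180) lands elsewhere
t0: [θ0=180°, θ1=270°, θ2=270°]
1. rotate(2, -90) → [θ0=180°, θ1=270°, θ2=270°]
2. rotate(2, 180) → [θ0=180°, θ1=270°, θ2=90°]
uniquely the one of 25 2-step routes that fits.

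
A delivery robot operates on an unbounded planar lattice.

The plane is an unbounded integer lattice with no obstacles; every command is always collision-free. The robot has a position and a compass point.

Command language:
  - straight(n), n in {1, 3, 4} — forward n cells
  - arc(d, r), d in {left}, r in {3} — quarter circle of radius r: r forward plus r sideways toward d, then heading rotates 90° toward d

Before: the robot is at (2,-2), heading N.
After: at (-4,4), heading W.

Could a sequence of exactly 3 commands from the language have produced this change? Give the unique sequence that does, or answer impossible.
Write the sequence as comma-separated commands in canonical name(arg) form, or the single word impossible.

straight(3), arc(left, 3), straight(3)

key: cell and facing (now W) both changed — the 3 commands mix motion and turning
initial: at (2,-2), heading N
[1] after straight(3): at (2,1), heading N
[2] after arc(left, 3): at (-1,4), heading W
[3] after straight(3): at (-4,4), heading W
no rival 3-sequence matches.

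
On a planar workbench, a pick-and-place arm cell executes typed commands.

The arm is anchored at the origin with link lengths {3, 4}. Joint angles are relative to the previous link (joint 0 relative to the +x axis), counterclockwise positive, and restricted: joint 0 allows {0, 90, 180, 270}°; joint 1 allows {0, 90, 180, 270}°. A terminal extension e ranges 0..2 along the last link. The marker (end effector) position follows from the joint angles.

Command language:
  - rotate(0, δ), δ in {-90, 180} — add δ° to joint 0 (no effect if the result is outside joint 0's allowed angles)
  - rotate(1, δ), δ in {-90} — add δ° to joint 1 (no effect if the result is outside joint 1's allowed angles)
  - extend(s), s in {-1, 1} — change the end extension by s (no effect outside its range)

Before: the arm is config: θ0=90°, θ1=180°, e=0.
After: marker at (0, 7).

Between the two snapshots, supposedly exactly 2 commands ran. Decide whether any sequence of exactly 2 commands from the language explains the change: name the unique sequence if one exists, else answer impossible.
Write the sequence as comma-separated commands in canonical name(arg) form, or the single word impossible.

initial: config: θ0=90°, θ1=180°, e=0
[1] after rotate(1, -90): config: θ0=90°, θ1=90°, e=0
[2] after rotate(1, -90): config: θ0=90°, θ1=0°, e=0
uniquely the one of 25 2-step routes that fits.

rotate(1, -90), rotate(1, -90)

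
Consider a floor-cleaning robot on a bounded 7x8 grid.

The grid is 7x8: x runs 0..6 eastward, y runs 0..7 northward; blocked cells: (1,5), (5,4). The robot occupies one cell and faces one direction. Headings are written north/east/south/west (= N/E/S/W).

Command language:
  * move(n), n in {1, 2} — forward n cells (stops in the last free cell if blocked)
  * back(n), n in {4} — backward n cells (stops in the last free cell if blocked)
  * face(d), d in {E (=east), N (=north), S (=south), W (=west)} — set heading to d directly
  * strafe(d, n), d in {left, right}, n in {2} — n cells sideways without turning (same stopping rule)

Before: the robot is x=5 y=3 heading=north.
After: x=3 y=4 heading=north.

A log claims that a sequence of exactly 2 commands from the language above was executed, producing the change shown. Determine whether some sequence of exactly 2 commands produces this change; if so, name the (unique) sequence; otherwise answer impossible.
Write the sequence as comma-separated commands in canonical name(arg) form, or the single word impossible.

strafe(left, 2), move(1)

key: heading stays N — no command in the sequence turns
start: x=5 y=3 heading=north
step 1 (strafe(left, 2)): x=3 y=3 heading=north
step 2 (move(1)): x=3 y=4 heading=north
all 81 alternatives checked — unique.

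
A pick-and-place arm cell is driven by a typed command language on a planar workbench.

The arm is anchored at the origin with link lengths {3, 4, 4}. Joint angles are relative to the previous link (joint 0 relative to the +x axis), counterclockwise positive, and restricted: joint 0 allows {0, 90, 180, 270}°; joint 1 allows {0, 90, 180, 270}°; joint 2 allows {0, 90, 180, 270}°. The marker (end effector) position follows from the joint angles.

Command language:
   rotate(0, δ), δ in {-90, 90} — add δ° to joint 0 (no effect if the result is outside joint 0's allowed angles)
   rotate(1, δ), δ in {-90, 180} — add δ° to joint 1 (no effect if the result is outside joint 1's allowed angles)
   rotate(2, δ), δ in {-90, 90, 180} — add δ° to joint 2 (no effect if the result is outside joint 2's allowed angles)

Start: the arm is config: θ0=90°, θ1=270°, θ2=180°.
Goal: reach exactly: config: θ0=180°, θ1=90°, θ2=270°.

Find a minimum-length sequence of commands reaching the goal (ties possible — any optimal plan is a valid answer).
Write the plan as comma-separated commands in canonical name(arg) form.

rotate(2, 90), rotate(1, 180), rotate(0, 90)

t0: config: θ0=90°, θ1=270°, θ2=180°
t=1 rotate(2, 90) ⇒ config: θ0=90°, θ1=270°, θ2=270°
t=2 rotate(1, 180) ⇒ config: θ0=90°, θ1=90°, θ2=270°
t=3 rotate(0, 90) ⇒ config: θ0=180°, θ1=90°, θ2=270°
shorter routes all fall short; 3 is best.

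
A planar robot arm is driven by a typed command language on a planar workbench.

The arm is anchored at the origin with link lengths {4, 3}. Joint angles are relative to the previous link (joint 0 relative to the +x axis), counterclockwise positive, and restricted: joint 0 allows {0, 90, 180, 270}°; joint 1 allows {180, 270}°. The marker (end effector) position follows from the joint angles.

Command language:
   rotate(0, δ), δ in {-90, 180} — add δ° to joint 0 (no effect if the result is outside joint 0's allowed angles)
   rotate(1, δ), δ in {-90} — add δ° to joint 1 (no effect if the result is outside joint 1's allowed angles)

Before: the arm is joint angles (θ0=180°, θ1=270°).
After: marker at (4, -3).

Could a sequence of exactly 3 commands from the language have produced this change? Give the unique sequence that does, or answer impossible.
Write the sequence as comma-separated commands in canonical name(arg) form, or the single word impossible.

t0: joint angles (θ0=180°, θ1=270°)
[1] after rotate(0, 180): joint angles (θ0=0°, θ1=270°)
[2] after rotate(0, 180): joint angles (θ0=180°, θ1=270°)
[3] after rotate(0, 180): joint angles (θ0=0°, θ1=270°)
all 27 alternatives checked — unique.

rotate(0, 180), rotate(0, 180), rotate(0, 180)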